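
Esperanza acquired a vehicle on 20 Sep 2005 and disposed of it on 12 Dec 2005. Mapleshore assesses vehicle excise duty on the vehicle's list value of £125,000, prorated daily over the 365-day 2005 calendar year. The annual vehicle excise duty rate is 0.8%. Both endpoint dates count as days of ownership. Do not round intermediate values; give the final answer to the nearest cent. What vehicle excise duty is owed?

Days held (20 Sep – 12 Dec 2005): 84 out of 365
Tax = £125,000 × 0.8% × 84/365 = £230.1370

£230.14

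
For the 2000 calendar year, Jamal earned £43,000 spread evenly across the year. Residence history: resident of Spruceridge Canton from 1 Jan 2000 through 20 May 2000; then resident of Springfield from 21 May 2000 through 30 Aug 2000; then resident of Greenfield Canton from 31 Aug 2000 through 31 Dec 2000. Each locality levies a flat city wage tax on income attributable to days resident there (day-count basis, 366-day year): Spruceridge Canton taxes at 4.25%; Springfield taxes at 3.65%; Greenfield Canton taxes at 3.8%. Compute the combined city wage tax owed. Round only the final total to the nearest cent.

£1,690.57

Spruceridge Canton, 1 Jan – 20 May 2000: 141 days → £43,000 × 4.25% × 141/366 = £704.0369
Springfield, 21 May – 30 Aug 2000: 102 days → £43,000 × 3.65% × 102/366 = £437.4016
Greenfield Canton, 31 Aug – 31 Dec 2000: 123 days → £43,000 × 3.8% × 123/366 = £549.1311
Total = £1,690.5697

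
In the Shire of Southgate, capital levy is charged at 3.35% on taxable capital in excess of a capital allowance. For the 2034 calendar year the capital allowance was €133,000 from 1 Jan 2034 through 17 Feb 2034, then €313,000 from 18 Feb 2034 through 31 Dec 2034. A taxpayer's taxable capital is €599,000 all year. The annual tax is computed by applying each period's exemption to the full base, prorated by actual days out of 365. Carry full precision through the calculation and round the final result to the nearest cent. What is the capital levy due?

€10,373.99

1 Jan – 17 Feb 2034: 48 days, exemption €133,000 → (€599,000 − €133,000) × 3.35% × 48/365 = €2,052.9534
18 Feb – 31 Dec 2034: 317 days, exemption €313,000 → (€599,000 − €313,000) × 3.35% × 317/365 = €8,321.0329
Total = €10,373.9863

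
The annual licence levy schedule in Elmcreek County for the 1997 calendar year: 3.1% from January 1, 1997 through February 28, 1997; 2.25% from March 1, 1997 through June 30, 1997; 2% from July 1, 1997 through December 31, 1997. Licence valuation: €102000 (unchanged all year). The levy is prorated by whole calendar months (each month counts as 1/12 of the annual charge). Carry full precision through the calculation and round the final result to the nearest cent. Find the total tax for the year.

€2312.00

January 1 – February 28, 1997: 2 months at 3.1% → €102000 × 3.1% × 2/12 = €527.0000
March 1 – June 30, 1997: 4 months at 2.25% → €102000 × 2.25% × 4/12 = €765.0000
July 1 – December 31, 1997: 6 months at 2% → €102000 × 2% × 6/12 = €1020.0000
Total = €2312.0000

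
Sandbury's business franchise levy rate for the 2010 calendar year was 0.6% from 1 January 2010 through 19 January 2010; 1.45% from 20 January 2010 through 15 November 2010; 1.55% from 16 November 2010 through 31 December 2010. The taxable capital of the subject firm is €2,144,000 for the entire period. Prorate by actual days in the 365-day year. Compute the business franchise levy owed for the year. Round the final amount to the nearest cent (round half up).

€30,409.56

1 January – 19 January 2010: 19 days at 0.6% → €2,144,000 × 0.6% × 19/365 = €669.6329
20 January – 15 November 2010: 300 days at 1.45% → €2,144,000 × 1.45% × 300/365 = €25,551.7808
16 November – 31 December 2010: 46 days at 1.55% → €2,144,000 × 1.55% × 46/365 = €4,188.1425
Total = €30,409.5562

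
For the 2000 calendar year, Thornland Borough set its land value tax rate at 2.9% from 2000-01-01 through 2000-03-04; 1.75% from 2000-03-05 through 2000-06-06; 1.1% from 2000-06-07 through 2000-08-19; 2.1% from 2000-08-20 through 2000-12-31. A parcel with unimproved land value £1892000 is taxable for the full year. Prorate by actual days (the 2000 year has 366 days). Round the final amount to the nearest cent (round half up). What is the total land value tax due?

2000-01-01 to 2000-03-04: 64 days at 2.9% → £1892000 × 2.9% × 64/366 = £9594.4044
2000-03-05 to 2000-06-06: 94 days at 1.75% → £1892000 × 1.75% × 94/366 = £8503.6612
2000-06-07 to 2000-08-19: 74 days at 1.1% → £1892000 × 1.1% × 74/366 = £4207.8907
2000-08-20 to 2000-12-31: 134 days at 2.1% → £1892000 × 2.1% × 134/366 = £14546.6885
Total = £36852.6448

£36852.64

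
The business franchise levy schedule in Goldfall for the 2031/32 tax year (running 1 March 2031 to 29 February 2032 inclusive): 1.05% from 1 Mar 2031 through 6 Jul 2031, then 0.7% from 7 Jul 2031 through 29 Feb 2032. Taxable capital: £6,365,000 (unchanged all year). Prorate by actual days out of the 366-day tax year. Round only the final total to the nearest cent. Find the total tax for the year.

1 Mar – 6 Jul 2031: 128 days at 1.05% → £6,365,000 × 1.05% × 128/366 = £23,373.1148
7 Jul 2031 – 29 Feb 2032: 238 days at 0.7% → £6,365,000 × 0.7% × 238/366 = £28,972.9235
Total = £52,346.0383

£52,346.04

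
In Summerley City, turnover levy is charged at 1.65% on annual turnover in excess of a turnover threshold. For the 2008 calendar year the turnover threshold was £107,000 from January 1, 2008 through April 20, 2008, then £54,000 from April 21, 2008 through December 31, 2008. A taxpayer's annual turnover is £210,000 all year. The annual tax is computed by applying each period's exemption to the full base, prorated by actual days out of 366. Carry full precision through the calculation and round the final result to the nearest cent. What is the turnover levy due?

£2,308.78

January 1 – April 20, 2008: 111 days, exemption £107,000 → (£210,000 − £107,000) × 1.65% × 111/366 = £515.4221
April 21 – December 31, 2008: 255 days, exemption £54,000 → (£210,000 − £54,000) × 1.65% × 255/366 = £1,793.3607
Total = £2,308.7828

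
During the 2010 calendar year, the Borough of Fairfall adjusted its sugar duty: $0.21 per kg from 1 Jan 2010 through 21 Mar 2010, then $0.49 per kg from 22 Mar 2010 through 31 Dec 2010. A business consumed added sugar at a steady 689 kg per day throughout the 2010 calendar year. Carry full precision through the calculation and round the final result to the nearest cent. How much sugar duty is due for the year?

1 Jan – 21 Mar 2010: 80 days × 689 kg/day = 55,120 kg at $0.21/kg → $11,575.20
22 Mar – 31 Dec 2010: 285 days × 689 kg/day = 196,365 kg at $0.49/kg → $96,218.85

$107,794.05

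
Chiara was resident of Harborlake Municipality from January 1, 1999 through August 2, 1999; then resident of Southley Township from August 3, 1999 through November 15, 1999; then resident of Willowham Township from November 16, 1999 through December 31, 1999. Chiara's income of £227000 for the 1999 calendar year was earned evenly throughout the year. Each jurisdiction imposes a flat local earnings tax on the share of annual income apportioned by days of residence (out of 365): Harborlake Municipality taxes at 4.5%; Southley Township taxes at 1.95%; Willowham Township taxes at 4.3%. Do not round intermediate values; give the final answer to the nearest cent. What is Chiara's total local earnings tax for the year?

Harborlake Municipality, January 1 – August 2, 1999: 214 days → £227000 × 4.5% × 214/365 = £5989.0685
Southley Township, August 3 – November 15, 1999: 105 days → £227000 × 1.95% × 105/365 = £1273.3767
Willowham Township, November 16 – December 31, 1999: 46 days → £227000 × 4.3% × 46/365 = £1230.1534
Total = £8492.5986

£8492.60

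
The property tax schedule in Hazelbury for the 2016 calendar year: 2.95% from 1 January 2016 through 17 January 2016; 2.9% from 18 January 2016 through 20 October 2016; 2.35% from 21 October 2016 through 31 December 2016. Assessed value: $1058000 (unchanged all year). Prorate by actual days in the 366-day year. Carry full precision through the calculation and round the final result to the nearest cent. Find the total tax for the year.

$29561.85

1 January – 17 January 2016: 17 days at 2.95% → $1058000 × 2.95% × 17/366 = $1449.6913
18 January – 20 October 2016: 277 days at 2.9% → $1058000 × 2.9% × 277/366 = $23221.0765
21 October – 31 December 2016: 72 days at 2.35% → $1058000 × 2.35% × 72/366 = $4891.0820
Total = $29561.8497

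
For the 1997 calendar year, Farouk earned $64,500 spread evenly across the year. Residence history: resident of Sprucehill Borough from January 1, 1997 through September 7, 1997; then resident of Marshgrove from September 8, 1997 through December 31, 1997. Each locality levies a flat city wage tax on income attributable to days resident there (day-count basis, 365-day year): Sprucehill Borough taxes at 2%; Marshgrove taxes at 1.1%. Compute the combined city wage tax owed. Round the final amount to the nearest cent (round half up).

Sprucehill Borough, January 1 – September 7, 1997: 250 days → $64,500 × 2% × 250/365 = $883.5616
Marshgrove, September 8 – December 31, 1997: 115 days → $64,500 × 1.1% × 115/365 = $223.5411
Total = $1,107.1027

$1,107.10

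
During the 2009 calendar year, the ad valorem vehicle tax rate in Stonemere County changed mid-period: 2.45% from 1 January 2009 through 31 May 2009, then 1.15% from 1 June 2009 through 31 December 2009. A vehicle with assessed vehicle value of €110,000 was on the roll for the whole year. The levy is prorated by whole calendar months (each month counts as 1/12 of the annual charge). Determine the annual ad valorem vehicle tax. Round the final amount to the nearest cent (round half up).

€1,860.83

1 January – 31 May 2009: 5 months at 2.45% → €110,000 × 2.45% × 5/12 = €1,122.9167
1 June – 31 December 2009: 7 months at 1.15% → €110,000 × 1.15% × 7/12 = €737.9167
Total = €1,860.8333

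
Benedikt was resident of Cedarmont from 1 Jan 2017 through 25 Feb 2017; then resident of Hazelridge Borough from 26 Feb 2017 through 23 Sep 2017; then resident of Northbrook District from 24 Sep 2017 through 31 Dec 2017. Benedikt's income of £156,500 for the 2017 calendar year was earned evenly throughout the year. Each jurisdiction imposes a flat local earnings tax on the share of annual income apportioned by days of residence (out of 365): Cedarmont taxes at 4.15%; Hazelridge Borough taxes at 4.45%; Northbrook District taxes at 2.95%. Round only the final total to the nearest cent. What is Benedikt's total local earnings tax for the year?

£6,255.50

Cedarmont, 1 Jan – 25 Feb 2017: 56 days → £156,500 × 4.15% × 56/365 = £996.4548
Hazelridge Borough, 26 Feb – 23 Sep 2017: 210 days → £156,500 × 4.45% × 210/365 = £4,006.8288
Northbrook District, 24 Sep – 31 Dec 2017: 99 days → £156,500 × 2.95% × 99/365 = £1,252.2144
Total = £6,255.4979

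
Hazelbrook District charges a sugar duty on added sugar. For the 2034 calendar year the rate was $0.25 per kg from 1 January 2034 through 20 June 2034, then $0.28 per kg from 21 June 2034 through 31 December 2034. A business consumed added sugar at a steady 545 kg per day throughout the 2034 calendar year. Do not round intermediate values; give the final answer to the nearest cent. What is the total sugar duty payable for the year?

$52903.15

1 January – 20 June 2034: 171 days × 545 kg/day = 93,195 kg at $0.25/kg → $23298.75
21 June – 31 December 2034: 194 days × 545 kg/day = 105,730 kg at $0.28/kg → $29604.40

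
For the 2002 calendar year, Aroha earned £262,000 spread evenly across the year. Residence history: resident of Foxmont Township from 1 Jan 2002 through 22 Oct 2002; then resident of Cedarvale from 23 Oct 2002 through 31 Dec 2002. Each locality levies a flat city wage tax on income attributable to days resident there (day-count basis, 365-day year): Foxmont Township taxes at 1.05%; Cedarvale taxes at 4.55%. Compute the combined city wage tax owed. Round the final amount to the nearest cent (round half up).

Foxmont Township, 1 Jan – 22 Oct 2002: 295 days → £262,000 × 1.05% × 295/365 = £2,223.4110
Cedarvale, 23 Oct – 31 Dec 2002: 70 days → £262,000 × 4.55% × 70/365 = £2,286.2192
Total = £4,509.6301

£4,509.63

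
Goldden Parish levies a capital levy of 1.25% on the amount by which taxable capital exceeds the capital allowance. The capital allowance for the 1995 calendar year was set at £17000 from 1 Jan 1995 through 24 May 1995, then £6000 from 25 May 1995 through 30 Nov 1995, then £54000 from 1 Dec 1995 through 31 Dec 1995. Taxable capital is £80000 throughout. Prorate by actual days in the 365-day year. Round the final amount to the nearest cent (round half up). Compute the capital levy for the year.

£819.79

1 Jan – 24 May 1995: 144 days, exemption £17000 → (£80000 − £17000) × 1.25% × 144/365 = £310.6849
25 May – 30 Nov 1995: 190 days, exemption £6000 → (£80000 − £6000) × 1.25% × 190/365 = £481.5068
1 Dec – 31 Dec 1995: 31 days, exemption £54000 → (£80000 − £54000) × 1.25% × 31/365 = £27.6027
Total = £819.7945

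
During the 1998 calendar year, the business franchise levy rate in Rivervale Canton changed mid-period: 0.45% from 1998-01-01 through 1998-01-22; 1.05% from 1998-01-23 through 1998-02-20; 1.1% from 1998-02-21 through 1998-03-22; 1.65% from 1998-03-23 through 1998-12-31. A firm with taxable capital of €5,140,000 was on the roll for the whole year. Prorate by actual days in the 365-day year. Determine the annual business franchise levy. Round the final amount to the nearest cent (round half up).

1998-01-01 to 1998-01-22: 22 days at 0.45% → €5,140,000 × 0.45% × 22/365 = €1,394.1370
1998-01-23 to 1998-02-20: 29 days at 1.05% → €5,140,000 × 1.05% × 29/365 = €4,288.0274
1998-02-21 to 1998-03-22: 30 days at 1.1% → €5,140,000 × 1.1% × 30/365 = €4,647.1233
1998-03-23 to 1998-12-31: 284 days at 1.65% → €5,140,000 × 1.65% × 284/365 = €65,989.1507
Total = €76,318.4384

€76,318.44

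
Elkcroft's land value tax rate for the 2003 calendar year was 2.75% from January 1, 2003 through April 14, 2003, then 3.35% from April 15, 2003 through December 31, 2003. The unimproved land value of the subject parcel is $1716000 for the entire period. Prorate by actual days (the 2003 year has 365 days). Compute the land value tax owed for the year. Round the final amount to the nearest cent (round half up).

January 1 – April 14, 2003: 104 days at 2.75% → $1716000 × 2.75% × 104/365 = $13445.9178
April 15 – December 31, 2003: 261 days at 3.35% → $1716000 × 3.35% × 261/365 = $41106.4274
Total = $54552.3452

$54552.35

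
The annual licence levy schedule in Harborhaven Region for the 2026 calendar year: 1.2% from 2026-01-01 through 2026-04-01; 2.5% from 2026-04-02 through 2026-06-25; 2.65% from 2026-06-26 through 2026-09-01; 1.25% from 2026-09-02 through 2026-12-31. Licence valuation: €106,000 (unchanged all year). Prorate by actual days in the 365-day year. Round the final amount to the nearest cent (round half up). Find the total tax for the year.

2026-01-01 to 2026-04-01: 91 days at 1.2% → €106,000 × 1.2% × 91/365 = €317.1288
2026-04-02 to 2026-06-25: 85 days at 2.5% → €106,000 × 2.5% × 85/365 = €617.1233
2026-06-26 to 2026-09-01: 68 days at 2.65% → €106,000 × 2.65% × 68/365 = €523.3205
2026-09-02 to 2026-12-31: 121 days at 1.25% → €106,000 × 1.25% × 121/365 = €439.2466
Total = €1,896.8192

€1,896.82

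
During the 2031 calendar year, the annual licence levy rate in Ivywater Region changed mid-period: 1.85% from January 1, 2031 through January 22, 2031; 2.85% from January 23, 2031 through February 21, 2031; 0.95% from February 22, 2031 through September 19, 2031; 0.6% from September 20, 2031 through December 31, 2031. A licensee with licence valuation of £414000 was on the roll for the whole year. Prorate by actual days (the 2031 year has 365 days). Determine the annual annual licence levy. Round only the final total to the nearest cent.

£4395.21

January 1 – January 22, 2031: 22 days at 1.85% → £414000 × 1.85% × 22/365 = £461.6384
January 23 – February 21, 2031: 30 days at 2.85% → £414000 × 2.85% × 30/365 = £969.7808
February 22 – September 19, 2031: 210 days at 0.95% → £414000 × 0.95% × 210/365 = £2262.8219
September 20 – December 31, 2031: 103 days at 0.6% → £414000 × 0.6% × 103/365 = £700.9644
Total = £4395.2055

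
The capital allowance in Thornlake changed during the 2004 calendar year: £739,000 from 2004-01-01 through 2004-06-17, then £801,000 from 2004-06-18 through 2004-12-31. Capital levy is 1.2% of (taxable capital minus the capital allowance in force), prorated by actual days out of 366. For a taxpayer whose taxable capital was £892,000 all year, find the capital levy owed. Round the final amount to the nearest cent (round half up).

£1,435.54

2004-01-01 to 2004-06-17: 169 days, exemption £739,000 → (£892,000 − £739,000) × 1.2% × 169/366 = £847.7705
2004-06-18 to 2004-12-31: 197 days, exemption £801,000 → (£892,000 − £801,000) × 1.2% × 197/366 = £587.7705
Total = £1,435.5410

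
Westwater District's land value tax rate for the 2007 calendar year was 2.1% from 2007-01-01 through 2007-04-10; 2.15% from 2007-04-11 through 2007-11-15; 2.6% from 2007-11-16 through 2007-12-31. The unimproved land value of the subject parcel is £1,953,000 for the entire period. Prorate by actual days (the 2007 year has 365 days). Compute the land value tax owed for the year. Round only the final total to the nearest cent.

2007-01-01 to 2007-04-10: 100 days at 2.1% → £1,953,000 × 2.1% × 100/365 = £11,236.4384
2007-04-11 to 2007-11-15: 219 days at 2.15% → £1,953,000 × 2.15% × 219/365 = £25,193.7000
2007-11-16 to 2007-12-31: 46 days at 2.6% → £1,953,000 × 2.6% × 46/365 = £6,399.4192
Total = £42,829.5575

£42,829.56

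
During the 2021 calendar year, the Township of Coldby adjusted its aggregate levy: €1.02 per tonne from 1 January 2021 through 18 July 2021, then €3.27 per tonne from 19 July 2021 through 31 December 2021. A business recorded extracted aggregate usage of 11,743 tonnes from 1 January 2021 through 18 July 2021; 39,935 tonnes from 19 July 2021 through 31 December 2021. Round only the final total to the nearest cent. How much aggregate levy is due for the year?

€142,565.31

1 January – 18 July 2021: 11,743 tonnes at €1.02/tonne → €11,977.86
19 July – 31 December 2021: 39,935 tonnes at €3.27/tonne → €130,587.45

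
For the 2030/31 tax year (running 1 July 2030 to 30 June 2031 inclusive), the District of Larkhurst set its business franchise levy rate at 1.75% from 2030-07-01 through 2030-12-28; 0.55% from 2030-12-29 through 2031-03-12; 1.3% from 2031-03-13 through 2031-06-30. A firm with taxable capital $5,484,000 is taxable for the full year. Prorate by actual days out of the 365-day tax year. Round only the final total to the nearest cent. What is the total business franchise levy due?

$75,190.90

2030-07-01 to 2030-12-28: 181 days at 1.75% → $5,484,000 × 1.75% × 181/365 = $47,590.6027
2030-12-29 to 2031-03-12: 74 days at 0.55% → $5,484,000 × 0.55% × 74/365 = $6,115.0356
2031-03-13 to 2031-06-30: 110 days at 1.3% → $5,484,000 × 1.3% × 110/365 = $21,485.2603
Total = $75,190.8986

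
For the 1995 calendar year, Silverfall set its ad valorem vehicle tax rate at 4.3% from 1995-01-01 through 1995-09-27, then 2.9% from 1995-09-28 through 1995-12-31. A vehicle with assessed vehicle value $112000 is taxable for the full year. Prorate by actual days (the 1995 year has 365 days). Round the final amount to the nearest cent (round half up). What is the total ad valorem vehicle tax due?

$4407.89

1995-01-01 to 1995-09-27: 270 days at 4.3% → $112000 × 4.3% × 270/365 = $3562.5205
1995-09-28 to 1995-12-31: 95 days at 2.9% → $112000 × 2.9% × 95/365 = $845.3699
Total = $4407.8904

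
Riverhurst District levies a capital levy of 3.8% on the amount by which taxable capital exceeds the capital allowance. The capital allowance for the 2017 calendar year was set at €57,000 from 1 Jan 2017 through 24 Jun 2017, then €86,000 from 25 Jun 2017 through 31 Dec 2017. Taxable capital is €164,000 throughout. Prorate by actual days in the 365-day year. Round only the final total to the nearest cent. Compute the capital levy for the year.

€3,492.36

1 Jan – 24 Jun 2017: 175 days, exemption €57,000 → (€164,000 − €57,000) × 3.8% × 175/365 = €1,949.4521
25 Jun – 31 Dec 2017: 190 days, exemption €86,000 → (€164,000 − €86,000) × 3.8% × 190/365 = €1,542.9041
Total = €3,492.3562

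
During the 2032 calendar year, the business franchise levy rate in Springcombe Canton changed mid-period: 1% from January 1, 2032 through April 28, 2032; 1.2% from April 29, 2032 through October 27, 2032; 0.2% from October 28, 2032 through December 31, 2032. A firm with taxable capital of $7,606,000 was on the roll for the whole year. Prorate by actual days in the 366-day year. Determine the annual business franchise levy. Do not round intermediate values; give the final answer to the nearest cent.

$72,818.10

January 1 – April 28, 2032: 119 days at 1% → $7,606,000 × 1% × 119/366 = $24,729.8907
April 29 – October 27, 2032: 182 days at 1.2% → $7,606,000 × 1.2% × 182/366 = $45,386.6230
October 28 – December 31, 2032: 65 days at 0.2% → $7,606,000 × 0.2% × 65/366 = $2,701.5847
Total = $72,818.0984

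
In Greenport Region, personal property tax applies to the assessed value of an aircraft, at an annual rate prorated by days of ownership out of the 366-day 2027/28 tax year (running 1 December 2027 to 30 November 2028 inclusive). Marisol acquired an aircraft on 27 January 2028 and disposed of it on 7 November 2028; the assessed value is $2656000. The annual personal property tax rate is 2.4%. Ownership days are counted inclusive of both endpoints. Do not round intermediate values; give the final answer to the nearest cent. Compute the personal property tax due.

$49810.89

Days held (27 January – 7 November 2028): 286 out of 366
Tax = $2656000 × 2.4% × 286/366 = $49810.8852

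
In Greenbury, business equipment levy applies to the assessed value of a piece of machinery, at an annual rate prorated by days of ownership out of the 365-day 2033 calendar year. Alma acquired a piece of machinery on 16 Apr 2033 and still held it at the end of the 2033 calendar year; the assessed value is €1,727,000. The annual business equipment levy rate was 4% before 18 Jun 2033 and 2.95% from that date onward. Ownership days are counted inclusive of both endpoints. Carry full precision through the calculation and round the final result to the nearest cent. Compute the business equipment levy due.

€39,420.55

16 Apr – 17 Jun 2033: 63 days at 4% → €1,727,000 × 4% × 63/365 = €11,923.3973
18 Jun – 31 Dec 2033: 197 days at 2.95% → €1,727,000 × 2.95% × 197/365 = €27,497.1521
Total = €39,420.5493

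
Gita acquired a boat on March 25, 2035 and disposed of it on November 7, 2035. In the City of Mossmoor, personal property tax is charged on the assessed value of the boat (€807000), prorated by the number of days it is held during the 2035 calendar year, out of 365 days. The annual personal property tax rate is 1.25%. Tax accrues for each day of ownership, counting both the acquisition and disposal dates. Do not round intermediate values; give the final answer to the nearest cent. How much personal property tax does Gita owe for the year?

€6301.23

Days held (March 25 – November 7, 2035): 228 out of 365
Tax = €807000 × 1.25% × 228/365 = €6301.2329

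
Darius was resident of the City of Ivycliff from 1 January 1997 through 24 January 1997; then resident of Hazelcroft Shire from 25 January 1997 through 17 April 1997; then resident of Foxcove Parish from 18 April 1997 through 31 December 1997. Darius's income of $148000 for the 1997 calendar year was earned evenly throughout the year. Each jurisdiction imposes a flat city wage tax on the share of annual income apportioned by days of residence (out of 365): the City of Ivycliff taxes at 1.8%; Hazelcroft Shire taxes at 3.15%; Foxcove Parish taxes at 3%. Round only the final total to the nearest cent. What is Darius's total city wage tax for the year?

The City of Ivycliff, 1 January – 24 January 1997: 24 days → $148000 × 1.8% × 24/365 = $175.1671
Hazelcroft Shire, 25 January – 17 April 1997: 83 days → $148000 × 3.15% × 83/365 = $1060.1260
Foxcove Parish, 18 April – 31 December 1997: 258 days → $148000 × 3% × 258/365 = $3138.4110
Total = $4373.7041

$4373.70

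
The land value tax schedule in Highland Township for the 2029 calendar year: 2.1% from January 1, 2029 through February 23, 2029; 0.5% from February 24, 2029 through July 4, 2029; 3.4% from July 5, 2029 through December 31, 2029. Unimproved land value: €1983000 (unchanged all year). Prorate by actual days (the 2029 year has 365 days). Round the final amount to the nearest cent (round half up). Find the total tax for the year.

January 1 – February 23, 2029: 54 days at 2.1% → €1983000 × 2.1% × 54/365 = €6160.8822
February 24 – July 4, 2029: 131 days at 0.5% → €1983000 × 0.5% × 131/365 = €3558.5342
July 5 – December 31, 2029: 180 days at 3.4% → €1983000 × 3.4% × 180/365 = €33249.2055
Total = €42968.6219

€42968.62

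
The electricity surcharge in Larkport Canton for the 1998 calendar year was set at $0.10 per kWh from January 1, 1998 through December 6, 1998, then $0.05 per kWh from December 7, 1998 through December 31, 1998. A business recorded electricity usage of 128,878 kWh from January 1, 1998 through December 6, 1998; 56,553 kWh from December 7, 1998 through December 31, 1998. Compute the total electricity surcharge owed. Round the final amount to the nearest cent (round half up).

$15,715.45

January 1 – December 6, 1998: 128,878 kWh at $0.10/kWh → $12,887.80
December 7 – December 31, 1998: 56,553 kWh at $0.05/kWh → $2,827.65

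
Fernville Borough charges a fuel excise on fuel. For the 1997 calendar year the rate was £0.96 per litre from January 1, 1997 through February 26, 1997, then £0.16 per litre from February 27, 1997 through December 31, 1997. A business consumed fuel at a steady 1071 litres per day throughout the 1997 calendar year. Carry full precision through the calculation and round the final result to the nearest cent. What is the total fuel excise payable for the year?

January 1 – February 26, 1997: 57 days × 1071 litres/day = 61,047 litres at £0.96/litre → £58,605.12
February 27 – December 31, 1997: 308 days × 1071 litres/day = 329,868 litres at £0.16/litre → £52,778.88

£111,384.00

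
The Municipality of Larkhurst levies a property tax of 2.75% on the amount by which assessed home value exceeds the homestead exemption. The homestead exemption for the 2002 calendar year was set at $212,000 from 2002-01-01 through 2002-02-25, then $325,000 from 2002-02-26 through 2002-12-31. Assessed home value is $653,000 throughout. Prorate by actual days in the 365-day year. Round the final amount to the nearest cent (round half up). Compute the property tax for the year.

2002-01-01 to 2002-02-25: 56 days, exemption $212,000 → ($653,000 − $212,000) × 2.75% × 56/365 = $1,860.6575
2002-02-26 to 2002-12-31: 309 days, exemption $325,000 → ($653,000 − $325,000) × 2.75% × 309/365 = $7,636.1096
Total = $9,496.7671

$9,496.77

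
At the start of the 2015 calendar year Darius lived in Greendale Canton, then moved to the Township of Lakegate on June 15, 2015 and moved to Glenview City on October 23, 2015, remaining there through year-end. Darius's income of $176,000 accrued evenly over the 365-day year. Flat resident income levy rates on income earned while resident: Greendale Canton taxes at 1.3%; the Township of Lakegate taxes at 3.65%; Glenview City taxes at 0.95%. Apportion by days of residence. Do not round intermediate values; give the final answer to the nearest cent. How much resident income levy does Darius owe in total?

Greendale Canton, January 1 – June 14, 2015: 165 days → $176,000 × 1.3% × 165/365 = $1,034.3014
The Township of Lakegate, June 15 – October 22, 2015: 130 days → $176,000 × 3.65% × 130/365 = $2,288.0000
Glenview City, October 23 – December 31, 2015: 70 days → $176,000 × 0.95% × 70/365 = $320.6575
Total = $3,642.9589

$3,642.96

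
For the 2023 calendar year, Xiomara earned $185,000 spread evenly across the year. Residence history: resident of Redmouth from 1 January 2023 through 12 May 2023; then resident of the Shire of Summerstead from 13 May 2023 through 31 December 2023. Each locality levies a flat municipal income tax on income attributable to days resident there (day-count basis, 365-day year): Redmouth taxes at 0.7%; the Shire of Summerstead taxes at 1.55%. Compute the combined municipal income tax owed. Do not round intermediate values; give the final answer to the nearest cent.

$2,298.82

Redmouth, 1 January – 12 May 2023: 132 days → $185,000 × 0.7% × 132/365 = $468.3288
The Shire of Summerstead, 13 May – 31 December 2023: 233 days → $185,000 × 1.55% × 233/365 = $1,830.4863
Total = $2,298.8151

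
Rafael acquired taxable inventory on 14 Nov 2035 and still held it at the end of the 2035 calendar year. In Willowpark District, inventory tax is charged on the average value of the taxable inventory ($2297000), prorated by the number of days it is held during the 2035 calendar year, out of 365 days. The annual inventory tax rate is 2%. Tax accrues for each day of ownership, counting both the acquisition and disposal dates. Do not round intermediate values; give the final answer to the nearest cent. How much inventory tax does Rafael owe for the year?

$6041.42

Days held (14 Nov – 31 Dec 2035): 48 out of 365
Tax = $2297000 × 2% × 48/365 = $6041.4247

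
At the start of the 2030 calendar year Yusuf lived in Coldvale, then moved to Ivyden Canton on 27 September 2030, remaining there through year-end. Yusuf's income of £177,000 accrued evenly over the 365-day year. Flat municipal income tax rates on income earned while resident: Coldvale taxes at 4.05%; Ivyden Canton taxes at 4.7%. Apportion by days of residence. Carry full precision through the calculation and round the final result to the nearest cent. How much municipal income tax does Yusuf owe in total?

Coldvale, 1 January – 26 September 2030: 269 days → £177,000 × 4.05% × 269/365 = £5,283.0863
Ivyden Canton, 27 September – 31 December 2030: 96 days → £177,000 × 4.7% × 96/365 = £2,188.0110
Total = £7,471.0973

£7,471.10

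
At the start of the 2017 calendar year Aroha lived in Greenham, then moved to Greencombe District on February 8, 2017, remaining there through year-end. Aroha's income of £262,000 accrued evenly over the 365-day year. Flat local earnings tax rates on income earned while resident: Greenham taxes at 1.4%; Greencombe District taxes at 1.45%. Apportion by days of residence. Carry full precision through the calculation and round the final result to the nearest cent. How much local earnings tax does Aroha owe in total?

Greenham, January 1 – February 7, 2017: 38 days → £262,000 × 1.4% × 38/365 = £381.8740
Greencombe District, February 8 – December 31, 2017: 327 days → £262,000 × 1.45% × 327/365 = £3,403.4877
Total = £3,785.3616

£3,785.36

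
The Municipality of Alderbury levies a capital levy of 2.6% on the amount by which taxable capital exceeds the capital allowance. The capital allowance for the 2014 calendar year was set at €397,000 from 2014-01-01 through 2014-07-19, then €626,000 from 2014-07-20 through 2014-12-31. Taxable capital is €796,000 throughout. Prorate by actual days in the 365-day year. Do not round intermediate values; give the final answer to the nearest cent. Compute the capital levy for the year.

€7,682.47

2014-01-01 to 2014-07-19: 200 days, exemption €397,000 → (€796,000 − €397,000) × 2.6% × 200/365 = €5,684.3836
2014-07-20 to 2014-12-31: 165 days, exemption €626,000 → (€796,000 − €626,000) × 2.6% × 165/365 = €1,998.0822
Total = €7,682.4658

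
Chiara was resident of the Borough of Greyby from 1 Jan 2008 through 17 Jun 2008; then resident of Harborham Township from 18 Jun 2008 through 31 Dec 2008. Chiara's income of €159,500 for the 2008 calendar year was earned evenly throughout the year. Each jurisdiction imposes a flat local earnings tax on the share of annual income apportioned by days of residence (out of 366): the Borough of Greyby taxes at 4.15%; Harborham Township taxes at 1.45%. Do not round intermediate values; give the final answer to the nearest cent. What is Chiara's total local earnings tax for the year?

The Borough of Greyby, 1 Jan – 17 Jun 2008: 169 days → €159,500 × 4.15% × 169/366 = €3,056.4296
Harborham Township, 18 Jun – 31 Dec 2008: 197 days → €159,500 × 1.45% × 197/366 = €1,244.8408
Total = €4,301.2705

€4,301.27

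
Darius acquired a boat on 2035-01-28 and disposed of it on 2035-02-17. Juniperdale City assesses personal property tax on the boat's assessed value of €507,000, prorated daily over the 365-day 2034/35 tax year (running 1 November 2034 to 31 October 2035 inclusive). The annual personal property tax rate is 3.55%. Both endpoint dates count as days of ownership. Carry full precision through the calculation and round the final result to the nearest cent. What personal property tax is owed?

Days held (2035-01-28 to 2035-02-17): 21 out of 365
Tax = €507,000 × 3.55% × 21/365 = €1,035.5301

€1,035.53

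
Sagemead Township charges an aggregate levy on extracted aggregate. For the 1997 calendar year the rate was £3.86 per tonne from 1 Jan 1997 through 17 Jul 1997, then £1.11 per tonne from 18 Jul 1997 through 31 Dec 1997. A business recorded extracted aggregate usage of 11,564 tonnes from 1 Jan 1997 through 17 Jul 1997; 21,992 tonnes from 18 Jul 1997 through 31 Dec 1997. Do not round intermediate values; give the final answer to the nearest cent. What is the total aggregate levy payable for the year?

1 Jan – 17 Jul 1997: 11,564 tonnes at £3.86/tonne → £44637.04
18 Jul – 31 Dec 1997: 21,992 tonnes at £1.11/tonne → £24411.12

£69048.16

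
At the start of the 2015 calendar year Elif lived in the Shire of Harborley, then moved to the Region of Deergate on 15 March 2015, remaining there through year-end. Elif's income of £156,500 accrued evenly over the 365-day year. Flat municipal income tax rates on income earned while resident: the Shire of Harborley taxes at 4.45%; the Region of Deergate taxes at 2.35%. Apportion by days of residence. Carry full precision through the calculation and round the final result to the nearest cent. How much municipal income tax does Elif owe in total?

The Shire of Harborley, 1 January – 14 March 2015: 73 days → £156,500 × 4.45% × 73/365 = £1,392.8500
The Region of Deergate, 15 March – 31 December 2015: 292 days → £156,500 × 2.35% × 292/365 = £2,942.2000
Total = £4,335.0500

£4,335.05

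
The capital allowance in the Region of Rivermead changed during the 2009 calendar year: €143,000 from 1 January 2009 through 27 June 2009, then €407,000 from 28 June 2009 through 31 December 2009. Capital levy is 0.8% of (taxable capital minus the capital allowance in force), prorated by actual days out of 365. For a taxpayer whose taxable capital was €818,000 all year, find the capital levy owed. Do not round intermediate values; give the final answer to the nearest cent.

1 January – 27 June 2009: 178 days, exemption €143,000 → (€818,000 − €143,000) × 0.8% × 178/365 = €2,633.4247
28 June – 31 December 2009: 187 days, exemption €407,000 → (€818,000 − €407,000) × 0.8% × 187/365 = €1,684.5370
Total = €4,317.9616

€4,317.96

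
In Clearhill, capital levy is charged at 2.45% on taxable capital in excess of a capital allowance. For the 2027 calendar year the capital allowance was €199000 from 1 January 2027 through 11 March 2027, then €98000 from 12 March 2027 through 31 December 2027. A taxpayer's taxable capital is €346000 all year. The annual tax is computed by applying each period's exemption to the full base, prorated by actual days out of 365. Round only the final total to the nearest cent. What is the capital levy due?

1 January – 11 March 2027: 70 days, exemption €199000 → (€346000 − €199000) × 2.45% × 70/365 = €690.6986
12 March – 31 December 2027: 295 days, exemption €98000 → (€346000 − €98000) × 2.45% × 295/365 = €4910.7397
Total = €5601.4384

€5601.44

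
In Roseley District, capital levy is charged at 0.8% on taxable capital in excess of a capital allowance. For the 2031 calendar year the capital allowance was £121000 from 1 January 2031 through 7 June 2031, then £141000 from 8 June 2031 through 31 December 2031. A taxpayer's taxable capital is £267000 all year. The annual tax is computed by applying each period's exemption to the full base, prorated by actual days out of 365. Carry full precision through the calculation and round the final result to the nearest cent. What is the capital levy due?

£1077.26

1 January – 7 June 2031: 158 days, exemption £121000 → (£267000 − £121000) × 0.8% × 158/365 = £505.6000
8 June – 31 December 2031: 207 days, exemption £141000 → (£267000 − £141000) × 0.8% × 207/365 = £571.6603
Total = £1077.2603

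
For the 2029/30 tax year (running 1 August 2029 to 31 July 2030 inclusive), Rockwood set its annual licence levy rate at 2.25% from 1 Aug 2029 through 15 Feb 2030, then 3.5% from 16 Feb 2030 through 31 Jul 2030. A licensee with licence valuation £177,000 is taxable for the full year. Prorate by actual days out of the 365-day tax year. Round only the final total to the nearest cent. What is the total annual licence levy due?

1 Aug 2029 – 15 Feb 2030: 199 days at 2.25% → £177,000 × 2.25% × 199/365 = £2,171.2808
16 Feb – 31 Jul 2030: 166 days at 3.5% → £177,000 × 3.5% × 166/365 = £2,817.4521
Total = £4,988.7329

£4,988.73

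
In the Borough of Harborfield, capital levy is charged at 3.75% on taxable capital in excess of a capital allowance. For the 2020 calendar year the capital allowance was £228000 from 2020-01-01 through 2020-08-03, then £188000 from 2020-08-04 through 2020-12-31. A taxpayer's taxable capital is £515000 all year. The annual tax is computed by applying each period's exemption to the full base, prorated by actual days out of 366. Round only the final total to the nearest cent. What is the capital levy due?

£11377.25

2020-01-01 to 2020-08-03: 216 days, exemption £228000 → (£515000 − £228000) × 3.75% × 216/366 = £6351.6393
2020-08-04 to 2020-12-31: 150 days, exemption £188000 → (£515000 − £188000) × 3.75% × 150/366 = £5025.6148
Total = £11377.2541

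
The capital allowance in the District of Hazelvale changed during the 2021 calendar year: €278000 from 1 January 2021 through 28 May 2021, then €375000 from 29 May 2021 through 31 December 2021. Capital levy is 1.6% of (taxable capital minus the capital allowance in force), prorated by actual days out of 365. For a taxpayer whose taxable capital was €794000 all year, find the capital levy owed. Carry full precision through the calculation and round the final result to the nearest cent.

1 January – 28 May 2021: 148 days, exemption €278000 → (€794000 − €278000) × 1.6% × 148/365 = €3347.6384
29 May – 31 December 2021: 217 days, exemption €375000 → (€794000 − €375000) × 1.6% × 217/365 = €3985.6658
Total = €7333.3041

€7333.30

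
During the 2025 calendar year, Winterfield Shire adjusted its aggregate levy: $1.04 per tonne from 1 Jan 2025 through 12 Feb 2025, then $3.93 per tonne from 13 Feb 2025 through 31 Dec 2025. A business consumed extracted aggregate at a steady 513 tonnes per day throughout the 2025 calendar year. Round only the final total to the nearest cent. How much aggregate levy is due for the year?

1 Jan – 12 Feb 2025: 43 days × 513 tonnes/day = 22,059 tonnes at $1.04/tonne → $22,941.36
13 Feb – 31 Dec 2025: 322 days × 513 tonnes/day = 165,186 tonnes at $3.93/tonne → $649,180.98

$672,122.34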